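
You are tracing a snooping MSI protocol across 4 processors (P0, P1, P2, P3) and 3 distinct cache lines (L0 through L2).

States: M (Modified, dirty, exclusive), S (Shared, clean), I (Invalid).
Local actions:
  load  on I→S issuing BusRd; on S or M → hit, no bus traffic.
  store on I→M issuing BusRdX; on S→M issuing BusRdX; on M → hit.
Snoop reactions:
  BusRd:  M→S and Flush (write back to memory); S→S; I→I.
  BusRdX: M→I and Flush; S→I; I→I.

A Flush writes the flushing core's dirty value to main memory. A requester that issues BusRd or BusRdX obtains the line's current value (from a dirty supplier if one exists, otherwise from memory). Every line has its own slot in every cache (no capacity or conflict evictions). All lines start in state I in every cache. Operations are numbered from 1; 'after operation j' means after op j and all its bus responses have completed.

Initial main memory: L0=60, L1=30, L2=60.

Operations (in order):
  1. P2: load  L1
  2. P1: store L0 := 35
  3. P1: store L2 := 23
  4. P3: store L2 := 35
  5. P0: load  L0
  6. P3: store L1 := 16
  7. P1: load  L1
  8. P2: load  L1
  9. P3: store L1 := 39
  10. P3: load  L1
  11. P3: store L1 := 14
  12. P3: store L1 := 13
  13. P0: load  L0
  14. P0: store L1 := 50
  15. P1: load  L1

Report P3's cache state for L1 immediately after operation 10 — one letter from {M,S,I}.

[1] P2: load  L1 | P0:I, P1:I, P2:S(30), P3:I | bus: BusRd
[2] P1: store L0 := 35 | P0:I, P1:M(35), P2:I, P3:I | bus: BusRdX
[3] P1: store L2 := 23 | P0:I, P1:M(23), P2:I, P3:I | bus: BusRdX
[4] P3: store L2 := 35 | P0:I, P1:I, P2:I, P3:M(35) | bus: BusRdX,Flush
[5] P0: load  L0 | P0:S(35), P1:S(35), P2:I, P3:I | bus: BusRd,Flush
[6] P3: store L1 := 16 | P0:I, P1:I, P2:I, P3:M(16) | bus: BusRdX
[7] P1: load  L1 | P0:I, P1:S(16), P2:I, P3:S(16) | bus: BusRd,Flush
[8] P2: load  L1 | P0:I, P1:S(16), P2:S(16), P3:S(16) | bus: BusRd
[9] P3: store L1 := 39 | P0:I, P1:I, P2:I, P3:M(39) | bus: BusRdX
[10] P3: load  L1 | P0:I, P1:I, P2:I, P3:M(39) | bus: none
[11] P3: store L1 := 14 | P0:I, P1:I, P2:I, P3:M(14) | bus: none
[12] P3: store L1 := 13 | P0:I, P1:I, P2:I, P3:M(13) | bus: none
[13] P0: load  L0 | P0:S(35), P1:S(35), P2:I, P3:I | bus: none
[14] P0: store L1 := 50 | P0:M(50), P1:I, P2:I, P3:I | bus: BusRdX,Flush
[15] P1: load  L1 | P0:S(50), P1:S(50), P2:I, P3:I | bus: BusRd,Flush

state = M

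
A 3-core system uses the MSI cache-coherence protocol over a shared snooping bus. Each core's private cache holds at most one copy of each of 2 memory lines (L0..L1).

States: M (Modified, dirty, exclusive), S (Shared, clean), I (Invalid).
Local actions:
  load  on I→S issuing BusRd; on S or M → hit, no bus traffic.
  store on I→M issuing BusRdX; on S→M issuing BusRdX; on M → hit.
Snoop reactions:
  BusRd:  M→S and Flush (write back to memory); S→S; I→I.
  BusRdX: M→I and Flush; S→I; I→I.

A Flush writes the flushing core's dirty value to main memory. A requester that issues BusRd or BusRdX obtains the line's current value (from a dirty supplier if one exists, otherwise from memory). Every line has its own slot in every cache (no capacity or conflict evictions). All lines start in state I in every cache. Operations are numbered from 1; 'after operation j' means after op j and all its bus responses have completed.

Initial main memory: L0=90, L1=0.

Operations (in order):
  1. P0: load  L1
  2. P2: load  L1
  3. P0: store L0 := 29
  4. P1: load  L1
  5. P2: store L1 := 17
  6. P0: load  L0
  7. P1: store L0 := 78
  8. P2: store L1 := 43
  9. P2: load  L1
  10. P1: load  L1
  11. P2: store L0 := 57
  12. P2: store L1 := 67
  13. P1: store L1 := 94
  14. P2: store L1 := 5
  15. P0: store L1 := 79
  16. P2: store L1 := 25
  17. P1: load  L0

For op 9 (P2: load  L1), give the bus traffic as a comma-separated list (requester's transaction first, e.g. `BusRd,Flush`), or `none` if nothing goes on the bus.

  op1 P0: load  L1 → S/I/I on L1; bus BusRd; mem=0
  op2 P2: load  L1 → S/I/S on L1; bus BusRd; mem=0
  op3 P0: store L0 := 29 → M/I/I on L0; bus BusRdX; mem=90
  op4 P1: load  L1 → S/S/S on L1; bus BusRd; mem=0
  op5 P2: store L1 := 17 → I/I/M on L1; bus BusRdX; mem=0
  op6 P0: load  L0 → M/I/I on L0; bus (none); mem=90
  op7 P1: store L0 := 78 → I/M/I on L0; bus BusRdX Flush; mem=29
  op8 P2: store L1 := 43 → I/I/M on L1; bus (none); mem=0
  op9 P2: load  L1 → I/I/M on L1; bus (none); mem=0
  op10 P1: load  L1 → I/S/S on L1; bus BusRd Flush; mem=43
  op11 P2: store L0 := 57 → I/I/M on L0; bus BusRdX Flush; mem=78
  op12 P2: store L1 := 67 → I/I/M on L1; bus BusRdX; mem=43
  op13 P1: store L1 := 94 → I/M/I on L1; bus BusRdX Flush; mem=67
  op14 P2: store L1 := 5 → I/I/M on L1; bus BusRdX Flush; mem=94
  op15 P0: store L1 := 79 → M/I/I on L1; bus BusRdX Flush; mem=5
  op16 P2: store L1 := 25 → I/I/M on L1; bus BusRdX Flush; mem=79
  op17 P1: load  L0 → I/S/S on L0; bus BusRd Flush; mem=57

bus = none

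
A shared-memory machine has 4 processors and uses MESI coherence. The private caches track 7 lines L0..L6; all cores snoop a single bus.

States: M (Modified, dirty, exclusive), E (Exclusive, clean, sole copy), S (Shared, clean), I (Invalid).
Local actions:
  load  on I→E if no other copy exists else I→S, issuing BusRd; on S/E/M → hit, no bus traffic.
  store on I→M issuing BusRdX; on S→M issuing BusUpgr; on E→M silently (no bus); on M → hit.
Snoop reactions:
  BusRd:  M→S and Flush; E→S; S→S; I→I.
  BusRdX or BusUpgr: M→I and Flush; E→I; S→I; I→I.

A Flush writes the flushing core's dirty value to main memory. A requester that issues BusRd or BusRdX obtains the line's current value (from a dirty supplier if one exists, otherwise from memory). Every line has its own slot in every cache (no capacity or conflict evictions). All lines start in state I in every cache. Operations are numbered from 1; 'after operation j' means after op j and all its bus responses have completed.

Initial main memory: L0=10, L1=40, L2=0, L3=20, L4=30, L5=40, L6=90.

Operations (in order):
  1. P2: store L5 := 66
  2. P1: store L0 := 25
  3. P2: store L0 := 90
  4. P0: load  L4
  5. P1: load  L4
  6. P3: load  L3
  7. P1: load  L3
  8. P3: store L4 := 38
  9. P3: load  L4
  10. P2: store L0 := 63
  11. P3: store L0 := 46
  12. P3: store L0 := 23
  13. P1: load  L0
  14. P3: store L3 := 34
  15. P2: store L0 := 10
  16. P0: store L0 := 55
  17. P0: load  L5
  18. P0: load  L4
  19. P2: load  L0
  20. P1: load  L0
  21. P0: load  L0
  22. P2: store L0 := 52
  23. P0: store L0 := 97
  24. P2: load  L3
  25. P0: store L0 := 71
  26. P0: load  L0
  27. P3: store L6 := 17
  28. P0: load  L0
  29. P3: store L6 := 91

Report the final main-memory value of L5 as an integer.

memory[L5] = 66

step 1: P2: store L5 := 66  ⟶  IIMI  (L5)  txn=BusRdX  M[L5]=40
step 2: P1: store L0 := 25  ⟶  IMII  (L0)  txn=BusRdX  M[L0]=10
step 3: P2: store L0 := 90  ⟶  IIMI  (L0)  txn=BusRdX+Flush  M[L0]=25
step 4: P0: load  L4  ⟶  EIII  (L4)  txn=BusRd  M[L4]=30
step 5: P1: load  L4  ⟶  SSII  (L4)  txn=BusRd  M[L4]=30
step 6: P3: load  L3  ⟶  IIIE  (L3)  txn=BusRd  M[L3]=20
step 7: P1: load  L3  ⟶  ISIS  (L3)  txn=BusRd  M[L3]=20
step 8: P3: store L4 := 38  ⟶  IIIM  (L4)  txn=BusRdX  M[L4]=30
step 9: P3: load  L4  ⟶  IIIM  (L4)  txn=∅  M[L4]=30
step 10: P2: store L0 := 63  ⟶  IIMI  (L0)  txn=∅  M[L0]=25
step 11: P3: store L0 := 46  ⟶  IIIM  (L0)  txn=BusRdX+Flush  M[L0]=63
step 12: P3: store L0 := 23  ⟶  IIIM  (L0)  txn=∅  M[L0]=63
step 13: P1: load  L0  ⟶  ISIS  (L0)  txn=BusRd+Flush  M[L0]=23
step 14: P3: store L3 := 34  ⟶  IIIM  (L3)  txn=BusUpgr  M[L3]=20
step 15: P2: store L0 := 10  ⟶  IIMI  (L0)  txn=BusRdX  M[L0]=23
step 16: P0: store L0 := 55  ⟶  MIII  (L0)  txn=BusRdX+Flush  M[L0]=10
step 17: P0: load  L5  ⟶  SISI  (L5)  txn=BusRd+Flush  M[L5]=66
step 18: P0: load  L4  ⟶  SIIS  (L4)  txn=BusRd+Flush  M[L4]=38
step 19: P2: load  L0  ⟶  SISI  (L0)  txn=BusRd+Flush  M[L0]=55
step 20: P1: load  L0  ⟶  SSSI  (L0)  txn=BusRd  M[L0]=55
step 21: P0: load  L0  ⟶  SSSI  (L0)  txn=∅  M[L0]=55
step 22: P2: store L0 := 52  ⟶  IIMI  (L0)  txn=BusUpgr  M[L0]=55
step 23: P0: store L0 := 97  ⟶  MIII  (L0)  txn=BusRdX+Flush  M[L0]=52
step 24: P2: load  L3  ⟶  IISS  (L3)  txn=BusRd+Flush  M[L3]=34
step 25: P0: store L0 := 71  ⟶  MIII  (L0)  txn=∅  M[L0]=52
step 26: P0: load  L0  ⟶  MIII  (L0)  txn=∅  M[L0]=52
step 27: P3: store L6 := 17  ⟶  IIIM  (L6)  txn=BusRdX  M[L6]=90
step 28: P0: load  L0  ⟶  MIII  (L0)  txn=∅  M[L0]=52
step 29: P3: store L6 := 91  ⟶  IIIM  (L6)  txn=∅  M[L6]=90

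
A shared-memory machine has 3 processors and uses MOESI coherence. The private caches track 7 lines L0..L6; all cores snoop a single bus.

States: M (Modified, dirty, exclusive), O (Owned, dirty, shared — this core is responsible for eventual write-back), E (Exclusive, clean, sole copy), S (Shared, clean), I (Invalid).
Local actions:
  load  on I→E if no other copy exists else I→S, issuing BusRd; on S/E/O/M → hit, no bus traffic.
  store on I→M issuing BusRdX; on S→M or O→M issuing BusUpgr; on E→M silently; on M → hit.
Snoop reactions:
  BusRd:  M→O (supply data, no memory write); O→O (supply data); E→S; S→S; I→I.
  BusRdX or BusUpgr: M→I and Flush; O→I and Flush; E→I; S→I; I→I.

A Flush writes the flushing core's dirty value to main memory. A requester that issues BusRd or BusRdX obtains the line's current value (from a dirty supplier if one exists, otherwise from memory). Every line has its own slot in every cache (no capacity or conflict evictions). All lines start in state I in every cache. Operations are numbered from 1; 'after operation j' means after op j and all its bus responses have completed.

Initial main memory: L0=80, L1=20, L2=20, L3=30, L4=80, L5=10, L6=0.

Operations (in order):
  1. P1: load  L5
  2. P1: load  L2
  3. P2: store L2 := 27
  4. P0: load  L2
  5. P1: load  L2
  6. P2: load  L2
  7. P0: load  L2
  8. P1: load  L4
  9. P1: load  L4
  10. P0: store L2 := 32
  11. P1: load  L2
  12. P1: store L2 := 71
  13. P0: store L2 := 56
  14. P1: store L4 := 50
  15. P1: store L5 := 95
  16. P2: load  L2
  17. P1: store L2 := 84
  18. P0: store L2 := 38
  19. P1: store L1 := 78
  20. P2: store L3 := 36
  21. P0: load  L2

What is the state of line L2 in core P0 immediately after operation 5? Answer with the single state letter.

1. P1: load  L5  bus=[BusRd]  L5: P0=I P1=E P2=I  mem[L5]=10
2. P1: load  L2  bus=[BusRd]  L2: P0=I P1=E P2=I  mem[L2]=20
3. P2: store L2 := 27  bus=[BusRdX]  L2: P0=I P1=I P2=M  mem[L2]=20
4. P0: load  L2  bus=[BusRd]  L2: P0=S P1=I P2=O  mem[L2]=20
5. P1: load  L2  bus=[BusRd]  L2: P0=S P1=S P2=O  mem[L2]=20
6. P2: load  L2  bus=[-]  L2: P0=S P1=S P2=O  mem[L2]=20
7. P0: load  L2  bus=[-]  L2: P0=S P1=S P2=O  mem[L2]=20
8. P1: load  L4  bus=[BusRd]  L4: P0=I P1=E P2=I  mem[L4]=80
9. P1: load  L4  bus=[-]  L4: P0=I P1=E P2=I  mem[L4]=80
10. P0: store L2 := 32  bus=[BusUpgr,Flush]  L2: P0=M P1=I P2=I  mem[L2]=27
11. P1: load  L2  bus=[BusRd]  L2: P0=O P1=S P2=I  mem[L2]=27
12. P1: store L2 := 71  bus=[BusUpgr,Flush]  L2: P0=I P1=M P2=I  mem[L2]=32
13. P0: store L2 := 56  bus=[BusRdX,Flush]  L2: P0=M P1=I P2=I  mem[L2]=71
14. P1: store L4 := 50  bus=[-]  L4: P0=I P1=M P2=I  mem[L4]=80
15. P1: store L5 := 95  bus=[-]  L5: P0=I P1=M P2=I  mem[L5]=10
16. P2: load  L2  bus=[BusRd]  L2: P0=O P1=I P2=S  mem[L2]=71
17. P1: store L2 := 84  bus=[BusRdX,Flush]  L2: P0=I P1=M P2=I  mem[L2]=56
18. P0: store L2 := 38  bus=[BusRdX,Flush]  L2: P0=M P1=I P2=I  mem[L2]=84
19. P1: store L1 := 78  bus=[BusRdX]  L1: P0=I P1=M P2=I  mem[L1]=20
20. P2: store L3 := 36  bus=[BusRdX]  L3: P0=I P1=I P2=M  mem[L3]=30
21. P0: load  L2  bus=[-]  L2: P0=M P1=I P2=I  mem[L2]=84

state = S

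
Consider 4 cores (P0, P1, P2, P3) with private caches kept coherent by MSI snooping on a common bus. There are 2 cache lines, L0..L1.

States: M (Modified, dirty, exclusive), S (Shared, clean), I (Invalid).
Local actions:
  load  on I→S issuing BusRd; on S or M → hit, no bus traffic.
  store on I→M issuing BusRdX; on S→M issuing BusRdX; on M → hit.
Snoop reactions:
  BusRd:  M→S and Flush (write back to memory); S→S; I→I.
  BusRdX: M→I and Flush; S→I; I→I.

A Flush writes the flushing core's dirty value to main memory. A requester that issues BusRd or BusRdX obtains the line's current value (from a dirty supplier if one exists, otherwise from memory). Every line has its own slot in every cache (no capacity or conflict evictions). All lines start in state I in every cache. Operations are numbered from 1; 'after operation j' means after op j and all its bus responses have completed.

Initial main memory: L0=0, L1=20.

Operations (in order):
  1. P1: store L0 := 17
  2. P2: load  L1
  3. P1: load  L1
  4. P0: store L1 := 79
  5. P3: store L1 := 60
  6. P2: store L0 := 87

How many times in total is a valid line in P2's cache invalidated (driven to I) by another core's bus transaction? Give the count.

invalidations = 1

1. P1: store L0 := 17  bus=[BusRdX]  L0: P0=I P1=M P2=I P3=I  mem[L0]=0
2. P2: load  L1  bus=[BusRd]  L1: P0=I P1=I P2=S P3=I  mem[L1]=20
3. P1: load  L1  bus=[BusRd]  L1: P0=I P1=S P2=S P3=I  mem[L1]=20
4. P0: store L1 := 79  bus=[BusRdX]  L1: P0=M P1=I P2=I P3=I  mem[L1]=20
5. P3: store L1 := 60  bus=[BusRdX,Flush]  L1: P0=I P1=I P2=I P3=M  mem[L1]=79
6. P2: store L0 := 87  bus=[BusRdX,Flush]  L0: P0=I P1=I P2=M P3=I  mem[L0]=17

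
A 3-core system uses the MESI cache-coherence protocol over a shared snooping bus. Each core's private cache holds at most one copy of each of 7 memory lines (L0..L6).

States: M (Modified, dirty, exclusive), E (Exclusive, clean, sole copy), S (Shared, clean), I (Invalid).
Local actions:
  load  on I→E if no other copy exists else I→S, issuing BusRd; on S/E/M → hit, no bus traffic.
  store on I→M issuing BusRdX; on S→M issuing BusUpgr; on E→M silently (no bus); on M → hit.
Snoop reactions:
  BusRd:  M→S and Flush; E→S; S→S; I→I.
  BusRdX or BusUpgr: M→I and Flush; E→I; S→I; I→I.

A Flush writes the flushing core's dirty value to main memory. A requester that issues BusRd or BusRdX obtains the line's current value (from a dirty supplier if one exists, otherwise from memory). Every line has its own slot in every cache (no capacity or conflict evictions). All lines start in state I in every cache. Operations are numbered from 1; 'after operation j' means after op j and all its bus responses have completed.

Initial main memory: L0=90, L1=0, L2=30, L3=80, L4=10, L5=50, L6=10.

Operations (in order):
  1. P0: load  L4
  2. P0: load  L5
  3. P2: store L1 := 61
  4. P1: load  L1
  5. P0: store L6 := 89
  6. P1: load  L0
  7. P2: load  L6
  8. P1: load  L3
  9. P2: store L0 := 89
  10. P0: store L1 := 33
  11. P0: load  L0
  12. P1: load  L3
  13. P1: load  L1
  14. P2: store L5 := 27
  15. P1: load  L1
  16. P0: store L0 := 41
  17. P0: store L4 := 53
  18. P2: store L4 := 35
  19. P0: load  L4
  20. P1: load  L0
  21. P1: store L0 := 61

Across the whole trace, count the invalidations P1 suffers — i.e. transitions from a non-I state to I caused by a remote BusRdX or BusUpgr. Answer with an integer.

step 1: P0: load  L4  ⟶  EII  (L4)  txn=BusRd  M[L4]=10
step 2: P0: load  L5  ⟶  EII  (L5)  txn=BusRd  M[L5]=50
step 3: P2: store L1 := 61  ⟶  IIM  (L1)  txn=BusRdX  M[L1]=0
step 4: P1: load  L1  ⟶  ISS  (L1)  txn=BusRd+Flush  M[L1]=61
step 5: P0: store L6 := 89  ⟶  MII  (L6)  txn=BusRdX  M[L6]=10
step 6: P1: load  L0  ⟶  IEI  (L0)  txn=BusRd  M[L0]=90
step 7: P2: load  L6  ⟶  SIS  (L6)  txn=BusRd+Flush  M[L6]=89
step 8: P1: load  L3  ⟶  IEI  (L3)  txn=BusRd  M[L3]=80
step 9: P2: store L0 := 89  ⟶  IIM  (L0)  txn=BusRdX  M[L0]=90
step 10: P0: store L1 := 33  ⟶  MII  (L1)  txn=BusRdX  M[L1]=61
step 11: P0: load  L0  ⟶  SIS  (L0)  txn=BusRd+Flush  M[L0]=89
step 12: P1: load  L3  ⟶  IEI  (L3)  txn=∅  M[L3]=80
step 13: P1: load  L1  ⟶  SSI  (L1)  txn=BusRd+Flush  M[L1]=33
step 14: P2: store L5 := 27  ⟶  IIM  (L5)  txn=BusRdX  M[L5]=50
step 15: P1: load  L1  ⟶  SSI  (L1)  txn=∅  M[L1]=33
step 16: P0: store L0 := 41  ⟶  MII  (L0)  txn=BusUpgr  M[L0]=89
step 17: P0: store L4 := 53  ⟶  MII  (L4)  txn=∅  M[L4]=10
step 18: P2: store L4 := 35  ⟶  IIM  (L4)  txn=BusRdX+Flush  M[L4]=53
step 19: P0: load  L4  ⟶  SIS  (L4)  txn=BusRd+Flush  M[L4]=35
step 20: P1: load  L0  ⟶  SSI  (L0)  txn=BusRd+Flush  M[L0]=41
step 21: P1: store L0 := 61  ⟶  IMI  (L0)  txn=BusUpgr  M[L0]=41

invalidations = 2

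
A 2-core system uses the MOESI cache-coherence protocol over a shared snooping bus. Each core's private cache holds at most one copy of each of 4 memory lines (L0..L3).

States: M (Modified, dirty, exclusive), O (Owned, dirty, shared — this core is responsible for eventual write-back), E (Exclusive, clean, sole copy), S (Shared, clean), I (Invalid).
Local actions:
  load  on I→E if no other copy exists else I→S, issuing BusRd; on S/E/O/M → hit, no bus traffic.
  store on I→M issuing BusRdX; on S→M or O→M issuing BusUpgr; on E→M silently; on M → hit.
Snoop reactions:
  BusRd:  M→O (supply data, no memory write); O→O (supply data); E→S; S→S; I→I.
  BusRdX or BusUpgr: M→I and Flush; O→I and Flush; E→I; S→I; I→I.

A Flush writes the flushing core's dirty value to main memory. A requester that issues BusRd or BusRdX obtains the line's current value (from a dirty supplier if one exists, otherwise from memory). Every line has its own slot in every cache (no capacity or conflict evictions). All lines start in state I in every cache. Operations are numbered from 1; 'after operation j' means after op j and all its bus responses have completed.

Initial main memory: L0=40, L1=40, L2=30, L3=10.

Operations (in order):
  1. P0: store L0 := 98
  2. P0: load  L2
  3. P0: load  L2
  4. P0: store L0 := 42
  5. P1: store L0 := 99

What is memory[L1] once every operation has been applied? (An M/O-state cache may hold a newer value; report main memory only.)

memory[L1] = 40

[1] P0: store L0 := 98 | P0:M(98), P1:I | bus: BusRdX
[2] P0: load  L2 | P0:E(30), P1:I | bus: BusRd
[3] P0: load  L2 | P0:E(30), P1:I | bus: none
[4] P0: store L0 := 42 | P0:M(42), P1:I | bus: none
[5] P1: store L0 := 99 | P0:I, P1:M(99) | bus: BusRdX,Flush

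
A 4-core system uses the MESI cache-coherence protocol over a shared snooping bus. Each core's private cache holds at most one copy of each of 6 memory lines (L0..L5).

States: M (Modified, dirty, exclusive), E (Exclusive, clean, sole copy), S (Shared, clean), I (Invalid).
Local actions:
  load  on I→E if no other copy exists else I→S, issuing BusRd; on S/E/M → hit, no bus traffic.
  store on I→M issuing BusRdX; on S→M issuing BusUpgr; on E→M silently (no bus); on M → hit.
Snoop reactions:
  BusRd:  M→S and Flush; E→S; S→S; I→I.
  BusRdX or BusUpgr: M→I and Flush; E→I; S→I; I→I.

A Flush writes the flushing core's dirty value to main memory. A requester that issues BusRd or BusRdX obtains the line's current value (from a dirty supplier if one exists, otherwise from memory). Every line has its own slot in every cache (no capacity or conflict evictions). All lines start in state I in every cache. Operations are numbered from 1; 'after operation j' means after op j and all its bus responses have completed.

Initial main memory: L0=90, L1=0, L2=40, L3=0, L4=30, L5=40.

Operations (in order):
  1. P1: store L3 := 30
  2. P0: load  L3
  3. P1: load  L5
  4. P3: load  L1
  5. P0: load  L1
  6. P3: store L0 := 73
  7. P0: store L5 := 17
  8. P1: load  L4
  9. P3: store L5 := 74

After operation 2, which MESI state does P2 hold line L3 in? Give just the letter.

  op1 P1: store L3 := 30 → I/M/I/I on L3; bus BusRdX; mem=0
  op2 P0: load  L3 → S/S/I/I on L3; bus BusRd Flush; mem=30
  op3 P1: load  L5 → I/E/I/I on L5; bus BusRd; mem=40
  op4 P3: load  L1 → I/I/I/E on L1; bus BusRd; mem=0
  op5 P0: load  L1 → S/I/I/S on L1; bus BusRd; mem=0
  op6 P3: store L0 := 73 → I/I/I/M on L0; bus BusRdX; mem=90
  op7 P0: store L5 := 17 → M/I/I/I on L5; bus BusRdX; mem=40
  op8 P1: load  L4 → I/E/I/I on L4; bus BusRd; mem=30
  op9 P3: store L5 := 74 → I/I/I/M on L5; bus BusRdX Flush; mem=17

state = I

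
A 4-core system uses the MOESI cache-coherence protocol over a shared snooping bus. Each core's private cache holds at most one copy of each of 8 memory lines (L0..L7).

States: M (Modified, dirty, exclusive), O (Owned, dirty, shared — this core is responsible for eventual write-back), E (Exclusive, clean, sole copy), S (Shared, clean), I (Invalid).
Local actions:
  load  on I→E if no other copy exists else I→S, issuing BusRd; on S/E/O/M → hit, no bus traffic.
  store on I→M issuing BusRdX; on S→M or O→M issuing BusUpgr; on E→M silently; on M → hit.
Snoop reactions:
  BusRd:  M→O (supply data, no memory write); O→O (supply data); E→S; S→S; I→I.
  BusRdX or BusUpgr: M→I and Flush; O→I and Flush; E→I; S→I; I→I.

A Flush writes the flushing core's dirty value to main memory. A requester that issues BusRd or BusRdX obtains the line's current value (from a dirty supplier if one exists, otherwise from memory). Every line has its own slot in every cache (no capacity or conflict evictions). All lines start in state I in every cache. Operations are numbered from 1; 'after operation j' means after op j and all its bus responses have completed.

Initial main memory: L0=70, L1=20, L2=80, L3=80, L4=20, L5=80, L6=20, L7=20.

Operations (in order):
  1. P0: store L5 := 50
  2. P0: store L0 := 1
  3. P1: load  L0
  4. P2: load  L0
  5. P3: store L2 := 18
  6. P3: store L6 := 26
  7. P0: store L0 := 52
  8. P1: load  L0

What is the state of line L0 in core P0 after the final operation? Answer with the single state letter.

state = O

step 1: P0: store L5 := 50  ⟶  MIII  (L5)  txn=BusRdX  M[L5]=80
step 2: P0: store L0 := 1  ⟶  MIII  (L0)  txn=BusRdX  M[L0]=70
step 3: P1: load  L0  ⟶  OSII  (L0)  txn=BusRd  M[L0]=70
step 4: P2: load  L0  ⟶  OSSI  (L0)  txn=BusRd  M[L0]=70
step 5: P3: store L2 := 18  ⟶  IIIM  (L2)  txn=BusRdX  M[L2]=80
step 6: P3: store L6 := 26  ⟶  IIIM  (L6)  txn=BusRdX  M[L6]=20
step 7: P0: store L0 := 52  ⟶  MIII  (L0)  txn=BusUpgr  M[L0]=70
step 8: P1: load  L0  ⟶  OSII  (L0)  txn=BusRd  M[L0]=70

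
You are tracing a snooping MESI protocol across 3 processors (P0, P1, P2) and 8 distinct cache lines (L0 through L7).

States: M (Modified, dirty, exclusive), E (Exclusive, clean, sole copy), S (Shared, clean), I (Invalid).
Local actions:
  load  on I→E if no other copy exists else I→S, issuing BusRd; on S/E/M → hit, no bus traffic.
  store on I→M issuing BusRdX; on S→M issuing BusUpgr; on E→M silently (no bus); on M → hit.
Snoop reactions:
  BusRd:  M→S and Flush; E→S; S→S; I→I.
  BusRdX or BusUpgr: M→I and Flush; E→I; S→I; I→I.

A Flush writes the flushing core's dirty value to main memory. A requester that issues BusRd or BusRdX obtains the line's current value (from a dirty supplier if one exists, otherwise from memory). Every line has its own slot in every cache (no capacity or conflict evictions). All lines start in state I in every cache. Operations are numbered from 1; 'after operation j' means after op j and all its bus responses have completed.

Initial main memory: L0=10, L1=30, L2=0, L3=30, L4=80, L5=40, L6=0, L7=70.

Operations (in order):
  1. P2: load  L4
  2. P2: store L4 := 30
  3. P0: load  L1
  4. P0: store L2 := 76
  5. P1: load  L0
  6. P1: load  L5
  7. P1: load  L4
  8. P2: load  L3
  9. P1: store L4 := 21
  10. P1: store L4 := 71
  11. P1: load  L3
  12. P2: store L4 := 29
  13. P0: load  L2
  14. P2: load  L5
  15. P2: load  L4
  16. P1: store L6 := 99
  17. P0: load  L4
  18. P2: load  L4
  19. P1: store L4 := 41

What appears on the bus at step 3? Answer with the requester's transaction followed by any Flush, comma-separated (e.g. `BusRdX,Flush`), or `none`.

step 1: P2: load  L4  ⟶  IIE  (L4)  txn=BusRd  M[L4]=80
step 2: P2: store L4 := 30  ⟶  IIM  (L4)  txn=∅  M[L4]=80
step 3: P0: load  L1  ⟶  EII  (L1)  txn=BusRd  M[L1]=30
step 4: P0: store L2 := 76  ⟶  MII  (L2)  txn=BusRdX  M[L2]=0
step 5: P1: load  L0  ⟶  IEI  (L0)  txn=BusRd  M[L0]=10
step 6: P1: load  L5  ⟶  IEI  (L5)  txn=BusRd  M[L5]=40
step 7: P1: load  L4  ⟶  ISS  (L4)  txn=BusRd+Flush  M[L4]=30
step 8: P2: load  L3  ⟶  IIE  (L3)  txn=BusRd  M[L3]=30
step 9: P1: store L4 := 21  ⟶  IMI  (L4)  txn=BusUpgr  M[L4]=30
step 10: P1: store L4 := 71  ⟶  IMI  (L4)  txn=∅  M[L4]=30
step 11: P1: load  L3  ⟶  ISS  (L3)  txn=BusRd  M[L3]=30
step 12: P2: store L4 := 29  ⟶  IIM  (L4)  txn=BusRdX+Flush  M[L4]=71
step 13: P0: load  L2  ⟶  MII  (L2)  txn=∅  M[L2]=0
step 14: P2: load  L5  ⟶  ISS  (L5)  txn=BusRd  M[L5]=40
step 15: P2: load  L4  ⟶  IIM  (L4)  txn=∅  M[L4]=71
step 16: P1: store L6 := 99  ⟶  IMI  (L6)  txn=BusRdX  M[L6]=0
step 17: P0: load  L4  ⟶  SIS  (L4)  txn=BusRd+Flush  M[L4]=29
step 18: P2: load  L4  ⟶  SIS  (L4)  txn=∅  M[L4]=29
step 19: P1: store L4 := 41  ⟶  IMI  (L4)  txn=BusRdX  M[L4]=29

bus = BusRd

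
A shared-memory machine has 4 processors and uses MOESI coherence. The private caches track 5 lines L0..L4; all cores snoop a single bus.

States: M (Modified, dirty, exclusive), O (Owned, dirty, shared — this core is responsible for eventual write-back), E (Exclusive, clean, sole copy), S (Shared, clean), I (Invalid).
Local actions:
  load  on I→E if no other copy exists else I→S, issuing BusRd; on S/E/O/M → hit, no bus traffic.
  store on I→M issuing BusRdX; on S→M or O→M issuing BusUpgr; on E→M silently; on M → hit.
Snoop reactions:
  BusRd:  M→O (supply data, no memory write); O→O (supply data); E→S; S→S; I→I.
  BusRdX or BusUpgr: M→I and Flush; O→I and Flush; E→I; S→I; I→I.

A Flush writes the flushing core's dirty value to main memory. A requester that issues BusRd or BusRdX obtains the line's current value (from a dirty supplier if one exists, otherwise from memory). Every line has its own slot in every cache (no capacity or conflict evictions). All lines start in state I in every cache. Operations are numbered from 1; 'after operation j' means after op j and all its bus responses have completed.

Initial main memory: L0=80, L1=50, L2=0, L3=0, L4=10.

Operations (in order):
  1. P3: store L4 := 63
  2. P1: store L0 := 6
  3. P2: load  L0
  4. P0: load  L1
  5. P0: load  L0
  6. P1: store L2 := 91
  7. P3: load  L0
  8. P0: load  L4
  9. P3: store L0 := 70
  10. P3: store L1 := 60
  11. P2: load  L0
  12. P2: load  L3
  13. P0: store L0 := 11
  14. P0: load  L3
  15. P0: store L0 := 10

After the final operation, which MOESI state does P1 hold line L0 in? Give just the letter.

state = I

  op1 P3: store L4 := 63 → I/I/I/M on L4; bus BusRdX; mem=10
  op2 P1: store L0 := 6 → I/M/I/I on L0; bus BusRdX; mem=80
  op3 P2: load  L0 → I/O/S/I on L0; bus BusRd; mem=80
  op4 P0: load  L1 → E/I/I/I on L1; bus BusRd; mem=50
  op5 P0: load  L0 → S/O/S/I on L0; bus BusRd; mem=80
  op6 P1: store L2 := 91 → I/M/I/I on L2; bus BusRdX; mem=0
  op7 P3: load  L0 → S/O/S/S on L0; bus BusRd; mem=80
  op8 P0: load  L4 → S/I/I/O on L4; bus BusRd; mem=10
  op9 P3: store L0 := 70 → I/I/I/M on L0; bus BusUpgr Flush; mem=6
  op10 P3: store L1 := 60 → I/I/I/M on L1; bus BusRdX; mem=50
  op11 P2: load  L0 → I/I/S/O on L0; bus BusRd; mem=6
  op12 P2: load  L3 → I/I/E/I on L3; bus BusRd; mem=0
  op13 P0: store L0 := 11 → M/I/I/I on L0; bus BusRdX Flush; mem=70
  op14 P0: load  L3 → S/I/S/I on L3; bus BusRd; mem=0
  op15 P0: store L0 := 10 → M/I/I/I on L0; bus (none); mem=70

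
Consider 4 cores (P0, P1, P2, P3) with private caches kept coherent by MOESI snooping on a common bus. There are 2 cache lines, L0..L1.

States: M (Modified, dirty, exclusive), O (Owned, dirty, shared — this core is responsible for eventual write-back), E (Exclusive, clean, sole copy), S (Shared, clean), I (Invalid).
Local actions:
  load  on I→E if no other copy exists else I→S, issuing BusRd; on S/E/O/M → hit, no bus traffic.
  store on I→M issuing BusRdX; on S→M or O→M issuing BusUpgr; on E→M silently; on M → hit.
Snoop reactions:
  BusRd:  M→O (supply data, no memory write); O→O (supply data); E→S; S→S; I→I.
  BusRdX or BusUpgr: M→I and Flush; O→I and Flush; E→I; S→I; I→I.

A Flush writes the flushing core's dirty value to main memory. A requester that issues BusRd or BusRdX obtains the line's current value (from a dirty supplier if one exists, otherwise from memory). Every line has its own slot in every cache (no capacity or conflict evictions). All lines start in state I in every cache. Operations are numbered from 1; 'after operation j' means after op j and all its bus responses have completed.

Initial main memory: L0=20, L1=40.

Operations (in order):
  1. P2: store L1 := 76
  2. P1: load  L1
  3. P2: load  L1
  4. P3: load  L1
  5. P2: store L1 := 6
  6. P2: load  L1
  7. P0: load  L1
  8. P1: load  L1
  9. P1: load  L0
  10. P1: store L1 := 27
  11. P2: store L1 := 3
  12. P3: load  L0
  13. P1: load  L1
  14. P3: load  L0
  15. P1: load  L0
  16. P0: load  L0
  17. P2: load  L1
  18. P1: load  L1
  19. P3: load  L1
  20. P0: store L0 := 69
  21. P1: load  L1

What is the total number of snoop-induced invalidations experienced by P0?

invalidations = 1

[1] P2: store L1 := 76 | P0:I, P1:I, P2:M(76), P3:I | bus: BusRdX
[2] P1: load  L1 | P0:I, P1:S(76), P2:O(76), P3:I | bus: BusRd
[3] P2: load  L1 | P0:I, P1:S(76), P2:O(76), P3:I | bus: none
[4] P3: load  L1 | P0:I, P1:S(76), P2:O(76), P3:S(76) | bus: BusRd
[5] P2: store L1 := 6 | P0:I, P1:I, P2:M(6), P3:I | bus: BusUpgr
[6] P2: load  L1 | P0:I, P1:I, P2:M(6), P3:I | bus: none
[7] P0: load  L1 | P0:S(6), P1:I, P2:O(6), P3:I | bus: BusRd
[8] P1: load  L1 | P0:S(6), P1:S(6), P2:O(6), P3:I | bus: BusRd
[9] P1: load  L0 | P0:I, P1:E(20), P2:I, P3:I | bus: BusRd
[10] P1: store L1 := 27 | P0:I, P1:M(27), P2:I, P3:I | bus: BusUpgr,Flush
[11] P2: store L1 := 3 | P0:I, P1:I, P2:M(3), P3:I | bus: BusRdX,Flush
[12] P3: load  L0 | P0:I, P1:S(20), P2:I, P3:S(20) | bus: BusRd
[13] P1: load  L1 | P0:I, P1:S(3), P2:O(3), P3:I | bus: BusRd
[14] P3: load  L0 | P0:I, P1:S(20), P2:I, P3:S(20) | bus: none
[15] P1: load  L0 | P0:I, P1:S(20), P2:I, P3:S(20) | bus: none
[16] P0: load  L0 | P0:S(20), P1:S(20), P2:I, P3:S(20) | bus: BusRd
[17] P2: load  L1 | P0:I, P1:S(3), P2:O(3), P3:I | bus: none
[18] P1: load  L1 | P0:I, P1:S(3), P2:O(3), P3:I | bus: none
[19] P3: load  L1 | P0:I, P1:S(3), P2:O(3), P3:S(3) | bus: BusRd
[20] P0: store L0 := 69 | P0:M(69), P1:I, P2:I, P3:I | bus: BusUpgr
[21] P1: load  L1 | P0:I, P1:S(3), P2:O(3), P3:S(3) | bus: none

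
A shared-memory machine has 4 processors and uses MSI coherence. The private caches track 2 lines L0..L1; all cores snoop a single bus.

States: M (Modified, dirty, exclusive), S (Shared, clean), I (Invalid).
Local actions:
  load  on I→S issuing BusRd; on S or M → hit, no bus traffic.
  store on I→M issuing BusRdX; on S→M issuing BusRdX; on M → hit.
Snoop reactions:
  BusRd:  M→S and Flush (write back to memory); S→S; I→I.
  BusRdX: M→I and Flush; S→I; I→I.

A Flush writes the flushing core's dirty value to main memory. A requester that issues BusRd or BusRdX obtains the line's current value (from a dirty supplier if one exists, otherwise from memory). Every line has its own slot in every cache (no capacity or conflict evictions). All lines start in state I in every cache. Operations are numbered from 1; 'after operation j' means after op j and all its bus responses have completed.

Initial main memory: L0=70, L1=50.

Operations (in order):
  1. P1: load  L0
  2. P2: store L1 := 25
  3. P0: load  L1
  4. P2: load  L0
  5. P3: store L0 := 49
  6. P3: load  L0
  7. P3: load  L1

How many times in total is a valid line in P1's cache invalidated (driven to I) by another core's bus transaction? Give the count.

[1] P1: load  L0 | P0:I, P1:S(70), P2:I, P3:I | bus: BusRd
[2] P2: store L1 := 25 | P0:I, P1:I, P2:M(25), P3:I | bus: BusRdX
[3] P0: load  L1 | P0:S(25), P1:I, P2:S(25), P3:I | bus: BusRd,Flush
[4] P2: load  L0 | P0:I, P1:S(70), P2:S(70), P3:I | bus: BusRd
[5] P3: store L0 := 49 | P0:I, P1:I, P2:I, P3:M(49) | bus: BusRdX
[6] P3: load  L0 | P0:I, P1:I, P2:I, P3:M(49) | bus: none
[7] P3: load  L1 | P0:S(25), P1:I, P2:S(25), P3:S(25) | bus: BusRd

invalidations = 1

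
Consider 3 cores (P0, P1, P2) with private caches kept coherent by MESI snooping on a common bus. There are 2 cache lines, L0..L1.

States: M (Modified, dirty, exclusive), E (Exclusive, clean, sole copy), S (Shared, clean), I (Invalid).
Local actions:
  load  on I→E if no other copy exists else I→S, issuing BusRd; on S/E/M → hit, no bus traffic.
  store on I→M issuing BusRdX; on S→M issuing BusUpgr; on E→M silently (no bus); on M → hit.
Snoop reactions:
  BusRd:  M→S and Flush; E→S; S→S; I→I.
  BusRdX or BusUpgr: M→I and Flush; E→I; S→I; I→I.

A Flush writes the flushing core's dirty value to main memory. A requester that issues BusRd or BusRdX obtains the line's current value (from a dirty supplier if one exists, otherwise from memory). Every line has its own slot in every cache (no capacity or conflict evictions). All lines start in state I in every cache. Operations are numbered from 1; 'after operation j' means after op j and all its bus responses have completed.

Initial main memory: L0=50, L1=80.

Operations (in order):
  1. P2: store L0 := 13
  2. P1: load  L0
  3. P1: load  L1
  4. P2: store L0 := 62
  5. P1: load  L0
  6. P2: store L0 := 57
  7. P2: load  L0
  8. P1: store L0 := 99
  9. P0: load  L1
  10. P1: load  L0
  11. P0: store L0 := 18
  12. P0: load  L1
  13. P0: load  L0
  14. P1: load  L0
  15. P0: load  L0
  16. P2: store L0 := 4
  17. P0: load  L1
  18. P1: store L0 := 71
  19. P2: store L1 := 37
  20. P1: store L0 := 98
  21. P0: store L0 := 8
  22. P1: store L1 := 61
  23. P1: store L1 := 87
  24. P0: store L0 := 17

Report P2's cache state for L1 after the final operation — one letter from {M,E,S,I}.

1. P2: store L0 := 13  bus=[BusRdX]  L0: P0=I P1=I P2=M  mem[L0]=50
2. P1: load  L0  bus=[BusRd,Flush]  L0: P0=I P1=S P2=S  mem[L0]=13
3. P1: load  L1  bus=[BusRd]  L1: P0=I P1=E P2=I  mem[L1]=80
4. P2: store L0 := 62  bus=[BusUpgr]  L0: P0=I P1=I P2=M  mem[L0]=13
5. P1: load  L0  bus=[BusRd,Flush]  L0: P0=I P1=S P2=S  mem[L0]=62
6. P2: store L0 := 57  bus=[BusUpgr]  L0: P0=I P1=I P2=M  mem[L0]=62
7. P2: load  L0  bus=[-]  L0: P0=I P1=I P2=M  mem[L0]=62
8. P1: store L0 := 99  bus=[BusRdX,Flush]  L0: P0=I P1=M P2=I  mem[L0]=57
9. P0: load  L1  bus=[BusRd]  L1: P0=S P1=S P2=I  mem[L1]=80
10. P1: load  L0  bus=[-]  L0: P0=I P1=M P2=I  mem[L0]=57
11. P0: store L0 := 18  bus=[BusRdX,Flush]  L0: P0=M P1=I P2=I  mem[L0]=99
12. P0: load  L1  bus=[-]  L1: P0=S P1=S P2=I  mem[L1]=80
13. P0: load  L0  bus=[-]  L0: P0=M P1=I P2=I  mem[L0]=99
14. P1: load  L0  bus=[BusRd,Flush]  L0: P0=S P1=S P2=I  mem[L0]=18
15. P0: load  L0  bus=[-]  L0: P0=S P1=S P2=I  mem[L0]=18
16. P2: store L0 := 4  bus=[BusRdX]  L0: P0=I P1=I P2=M  mem[L0]=18
17. P0: load  L1  bus=[-]  L1: P0=S P1=S P2=I  mem[L1]=80
18. P1: store L0 := 71  bus=[BusRdX,Flush]  L0: P0=I P1=M P2=I  mem[L0]=4
19. P2: store L1 := 37  bus=[BusRdX]  L1: P0=I P1=I P2=M  mem[L1]=80
20. P1: store L0 := 98  bus=[-]  L0: P0=I P1=M P2=I  mem[L0]=4
21. P0: store L0 := 8  bus=[BusRdX,Flush]  L0: P0=M P1=I P2=I  mem[L0]=98
22. P1: store L1 := 61  bus=[BusRdX,Flush]  L1: P0=I P1=M P2=I  mem[L1]=37
23. P1: store L1 := 87  bus=[-]  L1: P0=I P1=M P2=I  mem[L1]=37
24. P0: store L0 := 17  bus=[-]  L0: P0=M P1=I P2=I  mem[L0]=98

state = I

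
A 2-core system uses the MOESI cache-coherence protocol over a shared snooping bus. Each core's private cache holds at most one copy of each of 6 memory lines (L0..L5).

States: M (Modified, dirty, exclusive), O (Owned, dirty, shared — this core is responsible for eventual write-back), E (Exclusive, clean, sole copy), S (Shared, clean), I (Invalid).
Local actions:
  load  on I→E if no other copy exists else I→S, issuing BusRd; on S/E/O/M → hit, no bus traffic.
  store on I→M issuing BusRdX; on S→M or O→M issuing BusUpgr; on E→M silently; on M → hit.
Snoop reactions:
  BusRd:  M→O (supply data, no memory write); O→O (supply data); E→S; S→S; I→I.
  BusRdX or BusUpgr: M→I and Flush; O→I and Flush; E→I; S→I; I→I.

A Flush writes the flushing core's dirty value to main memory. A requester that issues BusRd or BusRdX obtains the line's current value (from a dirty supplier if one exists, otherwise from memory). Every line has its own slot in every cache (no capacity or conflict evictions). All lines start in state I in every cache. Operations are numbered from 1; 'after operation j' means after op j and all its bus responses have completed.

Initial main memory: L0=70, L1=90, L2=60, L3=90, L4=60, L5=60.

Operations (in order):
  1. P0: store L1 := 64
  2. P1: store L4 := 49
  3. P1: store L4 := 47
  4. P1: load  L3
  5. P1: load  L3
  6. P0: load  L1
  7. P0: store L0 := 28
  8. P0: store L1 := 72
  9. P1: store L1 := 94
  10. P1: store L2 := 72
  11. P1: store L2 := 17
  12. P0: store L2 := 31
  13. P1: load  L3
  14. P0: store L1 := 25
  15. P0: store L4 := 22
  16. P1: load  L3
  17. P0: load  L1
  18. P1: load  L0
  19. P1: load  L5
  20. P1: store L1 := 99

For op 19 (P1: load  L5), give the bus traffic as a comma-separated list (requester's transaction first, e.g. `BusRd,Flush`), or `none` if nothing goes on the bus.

step 1: P0: store L1 := 64  ⟶  MI  (L1)  txn=BusRdX  M[L1]=90
step 2: P1: store L4 := 49  ⟶  IM  (L4)  txn=BusRdX  M[L4]=60
step 3: P1: store L4 := 47  ⟶  IM  (L4)  txn=∅  M[L4]=60
step 4: P1: load  L3  ⟶  IE  (L3)  txn=BusRd  M[L3]=90
step 5: P1: load  L3  ⟶  IE  (L3)  txn=∅  M[L3]=90
step 6: P0: load  L1  ⟶  MI  (L1)  txn=∅  M[L1]=90
step 7: P0: store L0 := 28  ⟶  MI  (L0)  txn=BusRdX  M[L0]=70
step 8: P0: store L1 := 72  ⟶  MI  (L1)  txn=∅  M[L1]=90
step 9: P1: store L1 := 94  ⟶  IM  (L1)  txn=BusRdX+Flush  M[L1]=72
step 10: P1: store L2 := 72  ⟶  IM  (L2)  txn=BusRdX  M[L2]=60
step 11: P1: store L2 := 17  ⟶  IM  (L2)  txn=∅  M[L2]=60
step 12: P0: store L2 := 31  ⟶  MI  (L2)  txn=BusRdX+Flush  M[L2]=17
step 13: P1: load  L3  ⟶  IE  (L3)  txn=∅  M[L3]=90
step 14: P0: store L1 := 25  ⟶  MI  (L1)  txn=BusRdX+Flush  M[L1]=94
step 15: P0: store L4 := 22  ⟶  MI  (L4)  txn=BusRdX+Flush  M[L4]=47
step 16: P1: load  L3  ⟶  IE  (L3)  txn=∅  M[L3]=90
step 17: P0: load  L1  ⟶  MI  (L1)  txn=∅  M[L1]=94
step 18: P1: load  L0  ⟶  OS  (L0)  txn=BusRd  M[L0]=70
step 19: P1: load  L5  ⟶  IE  (L5)  txn=BusRd  M[L5]=60
step 20: P1: store L1 := 99  ⟶  IM  (L1)  txn=BusRdX+Flush  M[L1]=25

bus = BusRd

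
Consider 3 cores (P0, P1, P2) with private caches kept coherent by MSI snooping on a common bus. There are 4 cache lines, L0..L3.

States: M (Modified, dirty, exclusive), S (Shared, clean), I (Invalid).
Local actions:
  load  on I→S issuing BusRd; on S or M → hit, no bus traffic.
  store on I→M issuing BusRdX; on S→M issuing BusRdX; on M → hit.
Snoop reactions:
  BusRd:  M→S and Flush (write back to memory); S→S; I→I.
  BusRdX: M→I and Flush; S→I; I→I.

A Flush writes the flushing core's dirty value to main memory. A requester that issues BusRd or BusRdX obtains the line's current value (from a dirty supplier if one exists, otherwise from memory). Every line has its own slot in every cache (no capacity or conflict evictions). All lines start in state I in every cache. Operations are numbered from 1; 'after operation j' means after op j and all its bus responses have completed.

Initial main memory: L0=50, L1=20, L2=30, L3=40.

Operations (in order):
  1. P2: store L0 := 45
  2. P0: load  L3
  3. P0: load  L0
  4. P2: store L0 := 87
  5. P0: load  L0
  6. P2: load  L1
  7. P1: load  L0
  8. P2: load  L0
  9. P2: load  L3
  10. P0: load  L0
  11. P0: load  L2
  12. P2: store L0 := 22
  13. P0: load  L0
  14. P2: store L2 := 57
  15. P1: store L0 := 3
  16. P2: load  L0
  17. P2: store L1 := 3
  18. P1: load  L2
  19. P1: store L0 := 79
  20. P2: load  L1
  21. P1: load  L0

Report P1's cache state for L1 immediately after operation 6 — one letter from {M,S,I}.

[1] P2: store L0 := 45 | P0:I, P1:I, P2:M(45) | bus: BusRdX
[2] P0: load  L3 | P0:S(40), P1:I, P2:I | bus: BusRd
[3] P0: load  L0 | P0:S(45), P1:I, P2:S(45) | bus: BusRd,Flush
[4] P2: store L0 := 87 | P0:I, P1:I, P2:M(87) | bus: BusRdX
[5] P0: load  L0 | P0:S(87), P1:I, P2:S(87) | bus: BusRd,Flush
[6] P2: load  L1 | P0:I, P1:I, P2:S(20) | bus: BusRd
[7] P1: load  L0 | P0:S(87), P1:S(87), P2:S(87) | bus: BusRd
[8] P2: load  L0 | P0:S(87), P1:S(87), P2:S(87) | bus: none
[9] P2: load  L3 | P0:S(40), P1:I, P2:S(40) | bus: BusRd
[10] P0: load  L0 | P0:S(87), P1:S(87), P2:S(87) | bus: none
[11] P0: load  L2 | P0:S(30), P1:I, P2:I | bus: BusRd
[12] P2: store L0 := 22 | P0:I, P1:I, P2:M(22) | bus: BusRdX
[13] P0: load  L0 | P0:S(22), P1:I, P2:S(22) | bus: BusRd,Flush
[14] P2: store L2 := 57 | P0:I, P1:I, P2:M(57) | bus: BusRdX
[15] P1: store L0 := 3 | P0:I, P1:M(3), P2:I | bus: BusRdX
[16] P2: load  L0 | P0:I, P1:S(3), P2:S(3) | bus: BusRd,Flush
[17] P2: store L1 := 3 | P0:I, P1:I, P2:M(3) | bus: BusRdX
[18] P1: load  L2 | P0:I, P1:S(57), P2:S(57) | bus: BusRd,Flush
[19] P1: store L0 := 79 | P0:I, P1:M(79), P2:I | bus: BusRdX
[20] P2: load  L1 | P0:I, P1:I, P2:M(3) | bus: none
[21] P1: load  L0 | P0:I, P1:M(79), P2:I | bus: none

state = I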